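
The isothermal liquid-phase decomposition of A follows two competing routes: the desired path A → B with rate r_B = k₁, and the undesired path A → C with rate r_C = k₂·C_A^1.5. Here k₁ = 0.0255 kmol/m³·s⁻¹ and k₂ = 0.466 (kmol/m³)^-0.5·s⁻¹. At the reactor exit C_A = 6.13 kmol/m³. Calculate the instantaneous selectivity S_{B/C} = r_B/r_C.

S_{B/C} = r_B/r_C = (k₁)/(k₂·C_A^1.5) = (k₁/k₂)·C_A^-1.5.
= (0.0255) / (0.466×6.130^1.5) = 0.02550/7.073 = 0.00361.
The undesired path is higher order in A, so low C_A (CSTR or dilute feed) favours B.

0.00361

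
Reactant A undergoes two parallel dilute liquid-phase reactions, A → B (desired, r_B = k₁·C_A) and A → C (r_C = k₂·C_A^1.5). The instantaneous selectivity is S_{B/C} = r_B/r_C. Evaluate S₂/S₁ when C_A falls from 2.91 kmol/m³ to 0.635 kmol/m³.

S_{B/C} = (k₁/k₂)·C_A^-0.5, so S₂/S₁ = (C_{A,2}/C_{A,1})^-0.5.
= (0.635/2.91)^(-0.5) = (0.2182)^(-0.5) = 2.14.

2.14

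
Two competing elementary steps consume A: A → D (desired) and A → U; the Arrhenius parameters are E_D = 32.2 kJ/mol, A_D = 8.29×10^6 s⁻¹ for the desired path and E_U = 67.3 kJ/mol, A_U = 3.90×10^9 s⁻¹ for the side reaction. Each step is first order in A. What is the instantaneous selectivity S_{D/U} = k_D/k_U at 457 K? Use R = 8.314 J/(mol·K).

21.9

Since both paths have the same order in A, the concentration cancels and S_{D/U} = k_D/k_U = (A_D/A_U)·exp[(E_U−E_D)/(RT)].
(E_U−E_D)/(RT) = (67.3−32.2)×10³/(8.314×457) = 35100/3799 = 9.238.
k_D/k_U = (8.29×10^6/3.90×10^9)·exp(9.238) = 0.002126 × 10281 = 21.9.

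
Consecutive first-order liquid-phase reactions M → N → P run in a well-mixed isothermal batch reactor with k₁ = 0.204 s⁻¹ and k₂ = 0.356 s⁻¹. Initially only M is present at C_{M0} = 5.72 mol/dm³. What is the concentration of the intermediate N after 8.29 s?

Solving the coupled first-order balances gives C_N(t) = [k₁/(k₂−k₁)]·C_{M0}·(e^(−k₁t) − e^(−k₂t)).
e^(−k₁t) = e^(−0.204×8.29) = e^(−1.691) = 0.1843; e^(−k₂t) = e^(−2.951) = 0.05227.
C_N = 0.204×5.72/(0.356−0.204) × (0.1843−0.05227) = 7.677×0.1320 = 1.014 mol/dm³.

1.01 mol/dm³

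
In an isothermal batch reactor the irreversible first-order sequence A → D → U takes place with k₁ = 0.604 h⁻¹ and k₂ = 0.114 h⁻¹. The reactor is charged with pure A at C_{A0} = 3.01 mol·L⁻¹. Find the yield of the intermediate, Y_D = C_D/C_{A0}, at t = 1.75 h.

Solving the coupled first-order balances gives C_D(t) = [k₁/(k₂−k₁)]·C_{A0}·(e^(−k₁t) − e^(−k₂t)).
e^(−k₁t) = e^(−0.604×1.75) = e^(−1.057) = 0.3475; e^(−k₂t) = e^(−0.1995) = 0.8191.
C_D = 0.604×3.01/(0.114−0.604) × (0.3475−0.8191) = (-3.710)×(-0.4716) = 1.750 mol·L⁻¹.
Y_D = C_D/C_{A0} = 1.750/3.01 = 0.581.

0.581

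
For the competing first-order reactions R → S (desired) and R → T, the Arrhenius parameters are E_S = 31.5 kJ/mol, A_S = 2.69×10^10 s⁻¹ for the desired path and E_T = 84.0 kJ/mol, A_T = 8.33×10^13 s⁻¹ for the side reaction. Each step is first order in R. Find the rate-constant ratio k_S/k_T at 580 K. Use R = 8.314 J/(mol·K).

Since both paths have the same order in R, the concentration cancels and S_{S/T} = k_S/k_T = (A_S/A_T)·exp[(E_T−E_S)/(RT)].
(E_T−E_S)/(RT) = (84.0−31.5)×10³/(8.314×580) = 52500/4822 = 10.89.
k_S/k_T = (2.69×10^10/8.33×10^13)·exp(10.89) = 3.229×10^-4 × 53494 = 17.3.
Since E_S < E_T, lowering the temperature improves selectivity toward S.

17.3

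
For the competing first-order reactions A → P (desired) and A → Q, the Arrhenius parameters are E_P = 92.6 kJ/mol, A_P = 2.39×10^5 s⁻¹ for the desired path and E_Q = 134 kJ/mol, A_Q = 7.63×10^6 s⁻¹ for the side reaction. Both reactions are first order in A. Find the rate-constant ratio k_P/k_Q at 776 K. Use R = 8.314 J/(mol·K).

Since both paths have the same order in A, the concentration cancels and S_{P/Q} = k_P/k_Q = (A_P/A_Q)·exp[(E_Q−E_P)/(RT)].
(E_Q−E_P)/(RT) = (134−92.6)×10³/(8.314×776) = 41400/6452 = 6.417.
k_P/k_Q = (2.39×10^5/7.63×10^6)·exp(6.417) = 0.03132 × 612.1 = 19.2.
Since E_P < E_Q, lowering the temperature improves selectivity toward P.

19.2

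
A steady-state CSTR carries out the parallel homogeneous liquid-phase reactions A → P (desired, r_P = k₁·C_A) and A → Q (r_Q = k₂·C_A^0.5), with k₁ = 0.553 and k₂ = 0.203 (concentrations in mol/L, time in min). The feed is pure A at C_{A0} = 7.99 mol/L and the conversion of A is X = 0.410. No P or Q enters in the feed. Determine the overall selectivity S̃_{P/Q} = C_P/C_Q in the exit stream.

Exit C_A = C_{A0}(1−X) = 7.99×0.590 = 4.714 mol/L.
Rates in a CSTR are evaluated at the outlet concentration: r_P = 0.553×4.714 = 2.607, r_Q = 0.203×4.714^0.5 = 0.4408.
Overall selectivity = C_P/C_Q = r_Pτ/(r_Qτ) = r_P/r_Q = 5.91.

5.91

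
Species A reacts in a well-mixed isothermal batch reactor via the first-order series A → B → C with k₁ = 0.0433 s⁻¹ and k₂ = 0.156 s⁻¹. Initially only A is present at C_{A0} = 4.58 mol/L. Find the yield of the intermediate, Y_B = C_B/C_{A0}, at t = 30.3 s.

The intermediate concentration in a first-order A→B→C sequence is C_B = k₁C_{A0}(e^(−k₁t) − e^(−k₂t))/(k₂−k₁).
e^(−k₁t) = e^(−0.0433×30.3) = e^(−1.312) = 0.2693; e^(−k₂t) = e^(−4.727) = 0.008855.
C_B = 0.0433×4.58/(0.156−0.0433) × (0.2693−0.008855) = 1.760×0.2604 = 0.4583 mol/L.
Y_B = C_B/C_{A0} = 0.4583/4.58 = 0.100.

0.100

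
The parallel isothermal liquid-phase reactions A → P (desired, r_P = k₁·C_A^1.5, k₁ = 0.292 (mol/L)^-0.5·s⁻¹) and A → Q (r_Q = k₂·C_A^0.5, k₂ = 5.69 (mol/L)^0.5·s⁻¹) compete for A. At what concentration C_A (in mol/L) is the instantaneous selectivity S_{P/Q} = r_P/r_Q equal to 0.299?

5.83 mol/L

S_{P/Q} = (k₁/k₂)·C_A ⇒ C_A = S·k₂/k₁.
= 0.299×5.69/0.292 = 5.83 mol/L.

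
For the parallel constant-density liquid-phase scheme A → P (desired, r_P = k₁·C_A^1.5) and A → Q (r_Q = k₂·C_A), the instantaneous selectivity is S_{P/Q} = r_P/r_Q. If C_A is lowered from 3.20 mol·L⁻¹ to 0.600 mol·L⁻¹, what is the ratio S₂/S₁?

0.433

S_{P/Q} = (k₁/k₂)·C_A^0.5, so S₂/S₁ = (C_{A,2}/C_{A,1})^0.5.
= (0.600/3.20)^0.5 = (0.1875)^0.5 = 0.433.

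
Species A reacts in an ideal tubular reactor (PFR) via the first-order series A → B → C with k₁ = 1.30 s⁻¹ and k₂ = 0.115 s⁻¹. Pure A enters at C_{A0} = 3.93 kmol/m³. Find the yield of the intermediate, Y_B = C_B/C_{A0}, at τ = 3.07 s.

For first-order series with pure A initially, C_B(τ) = k₁C_{A0}/(k₂−k₁)·(e^(−k₁τ) − e^(−k₂τ)).
e^(−k₁τ) = e^(−1.30×3.07) = e^(−3.991) = 0.01848; e^(−k₂τ) = e^(−0.3530) = 0.7025.
C_B = 1.30×3.93/(0.115−1.30) × (0.01848−0.7025) = (-4.311)×(-0.6841) = 2.949 kmol/m³.
Y_B = C_B/C_{A0} = 2.949/3.93 = 0.750.

0.750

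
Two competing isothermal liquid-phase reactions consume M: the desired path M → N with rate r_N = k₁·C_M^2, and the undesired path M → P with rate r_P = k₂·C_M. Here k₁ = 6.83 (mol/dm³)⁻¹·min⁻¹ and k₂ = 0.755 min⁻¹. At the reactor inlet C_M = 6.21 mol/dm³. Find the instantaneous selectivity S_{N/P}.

S_{N/P} = r_N/r_P = (k₁·C_M^2)/(k₂·C_M) = (k₁/k₂)·C_M.
= (6.83×6.210^2) / (0.755×6.210) = 263.4/4.689 = 56.2.
Since the desired path is higher order in M, keeping C_M high (PFR or concentrated feed) favours N.

56.2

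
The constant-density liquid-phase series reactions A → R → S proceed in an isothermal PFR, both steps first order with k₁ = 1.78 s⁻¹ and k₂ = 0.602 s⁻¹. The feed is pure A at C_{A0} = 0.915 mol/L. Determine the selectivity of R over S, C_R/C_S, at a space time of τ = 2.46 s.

0.490

For first-order series with pure A initially, C_R(τ) = k₁C_{A0}/(k₂−k₁)·(e^(−k₁τ) − e^(−k₂τ)).
e^(−k₁τ) = e^(−1.78×2.46) = e^(−4.379) = 0.01254; e^(−k₂τ) = e^(−1.481) = 0.2274.
C_R = 1.78×0.915/(0.602−1.78) × (0.01254−0.2274) = (-1.383)×(-0.2149) = 0.2971 mol/L.
C_A = C_{A0}e^(−k₁τ) = 0.01147 mol/L, so C_S = C_{A0}−C_A−C_R = 0.6064 mol/L; C_R/C_S = 0.490.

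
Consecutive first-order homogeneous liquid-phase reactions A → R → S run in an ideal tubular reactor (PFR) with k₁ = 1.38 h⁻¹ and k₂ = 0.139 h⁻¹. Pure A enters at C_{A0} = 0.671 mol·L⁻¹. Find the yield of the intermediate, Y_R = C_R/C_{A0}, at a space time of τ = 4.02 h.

Solving the coupled first-order balances gives C_R(τ) = [k₁/(k₂−k₁)]·C_{A0}·(e^(−k₁τ) − e^(−k₂τ)).
e^(−k₁τ) = e^(−1.38×4.02) = e^(−5.548) = 0.003897; e^(−k₂τ) = e^(−0.5588) = 0.5719.
C_R = 1.38×0.671/(0.139−1.38) × (0.003897−0.5719) = (-0.7462)×(-0.5680) = 0.4238 mol·L⁻¹.
Y_R = C_R/C_{A0} = 0.4238/0.671 = 0.632.

0.632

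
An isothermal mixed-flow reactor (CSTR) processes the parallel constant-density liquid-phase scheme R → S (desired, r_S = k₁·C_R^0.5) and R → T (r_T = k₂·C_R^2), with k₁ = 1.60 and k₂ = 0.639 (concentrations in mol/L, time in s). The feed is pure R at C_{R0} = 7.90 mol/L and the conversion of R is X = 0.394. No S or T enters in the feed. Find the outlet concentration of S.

Exit C_R = C_{R0}(1−X) = 7.90×0.606 = 4.787 mol/L.
Rates in a CSTR are evaluated at the outlet concentration: r_S = 1.60×4.787^0.5 = 3.501, r_T = 0.639×4.787^2 = 14.65.
Fraction of consumed R going to S: r_S/(r_S+r_T) = 0.1929.
C_S = 0.1929·C_{R0}·X = 0.1929×7.90×0.394 = 0.600 mol/L.

0.600 mol/L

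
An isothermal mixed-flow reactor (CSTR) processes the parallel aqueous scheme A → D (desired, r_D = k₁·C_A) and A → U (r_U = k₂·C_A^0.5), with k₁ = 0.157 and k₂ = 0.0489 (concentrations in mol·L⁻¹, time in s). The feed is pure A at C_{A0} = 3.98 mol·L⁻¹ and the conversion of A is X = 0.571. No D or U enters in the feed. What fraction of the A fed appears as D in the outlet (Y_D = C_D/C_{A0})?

Exit C_A = C_{A0}(1−X) = 3.98×0.429 = 1.707 mol·L⁻¹.
A CSTR operates uniformly at the exit composition, giving r_D = 0.2681 and r_U = 0.06390 (each k·C_A^n at C_A = 1.707).
Fraction of consumed A going to D: r_D/(r_D+r_U) = 0.8075.
C_D = 0.8075·C_{A0}·X = 0.8075×3.98×0.571 = 1.84 mol·L⁻¹; Y_D = C_D/C_{A0} = 0.461.

0.461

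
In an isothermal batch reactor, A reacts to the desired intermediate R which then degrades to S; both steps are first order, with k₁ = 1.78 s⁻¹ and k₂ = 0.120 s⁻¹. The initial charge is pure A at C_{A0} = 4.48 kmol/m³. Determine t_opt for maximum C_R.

The intermediate peaks when r₁ = r₂, i.e. k₁e^(−k₁t) = k₂e^(−k₂t), giving t_opt = ln(k₂/k₁)/(k₂−k₁).
= ln(0.120/1.78)/(0.120−1.78) = ln(0.06742)/-1.660 = -2.697/-1.660 = 1.62 s.

1.62 s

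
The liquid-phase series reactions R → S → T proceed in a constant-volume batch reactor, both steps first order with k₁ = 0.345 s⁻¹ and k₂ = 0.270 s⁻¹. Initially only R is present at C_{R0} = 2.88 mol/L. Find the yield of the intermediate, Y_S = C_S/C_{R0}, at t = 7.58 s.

Solving the coupled first-order balances gives C_S(t) = [k₁/(k₂−k₁)]·C_{R0}·(e^(−k₁t) − e^(−k₂t)).
e^(−k₁t) = e^(−0.345×7.58) = e^(−2.615) = 0.07316; e^(−k₂t) = e^(−2.047) = 0.1292.
C_S = 0.345×2.88/(0.270−0.345) × (0.07316−0.1292) = (-13.25)×(-0.05601) = 0.7421 mol/L.
Y_S = C_S/C_{R0} = 0.7421/2.88 = 0.258.

0.258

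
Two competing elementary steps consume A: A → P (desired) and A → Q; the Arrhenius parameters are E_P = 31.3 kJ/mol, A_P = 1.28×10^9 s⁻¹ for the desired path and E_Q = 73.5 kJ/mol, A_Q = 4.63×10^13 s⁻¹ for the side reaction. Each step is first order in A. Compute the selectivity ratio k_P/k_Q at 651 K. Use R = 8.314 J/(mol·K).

k_P/k_Q = (A_P/A_Q)·exp[−(E_P−E_Q)/(RT)] = (A_P/A_Q)·exp[(E_Q−E_P)/(RT)].
(E_Q−E_P)/(RT) = (73.5−31.3)×10³/(8.314×651) = 42200/5412 = 7.797.
k_P/k_Q = (1.28×10^9/4.63×10^13)·exp(7.797) = 2.765×10^-5 × 2433 = 0.0673.
Since E_P < E_Q, lowering the temperature improves selectivity toward P.

0.0673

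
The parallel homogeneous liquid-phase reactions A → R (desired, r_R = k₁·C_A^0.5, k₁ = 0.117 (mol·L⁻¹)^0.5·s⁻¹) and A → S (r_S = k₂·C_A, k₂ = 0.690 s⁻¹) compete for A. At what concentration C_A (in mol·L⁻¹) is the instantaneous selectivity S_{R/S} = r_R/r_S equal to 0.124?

S_{R/S} = (k₁/k₂)·C_A^-0.5 ⇒ C_A = (S·k₂/k₁)^(-2).
= (0.124×0.690/0.117)^(-2) = (0.7313)^(-2) = 1.87 mol·L⁻¹.

1.87 mol·L⁻¹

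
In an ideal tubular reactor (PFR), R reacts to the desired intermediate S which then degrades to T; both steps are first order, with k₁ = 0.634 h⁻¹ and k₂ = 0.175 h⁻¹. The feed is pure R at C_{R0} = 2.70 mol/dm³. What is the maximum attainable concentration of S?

1.65 mol/dm³

At the optimum, C_{S,max}/C_{R0} = (k₁/k₂)^[k₂/(k₂−k₁)].
= (0.634/0.175)^(0.175/(0.175−0.634)) = (3.623)^(-0.3813) = 0.6121.
C_{S,max} = 0.6121×2.70 = 1.65 mol/dm³.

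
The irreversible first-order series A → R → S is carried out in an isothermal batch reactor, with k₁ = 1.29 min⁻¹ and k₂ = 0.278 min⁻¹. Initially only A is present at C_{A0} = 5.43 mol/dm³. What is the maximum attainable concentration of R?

3.56 mol/dm³

At the optimum, C_{R,max}/C_{A0} = (k₁/k₂)^[k₂/(k₂−k₁)].
= (1.29/0.278)^(0.278/(0.278−1.29)) = (4.640)^(-0.2747) = 0.6560.
C_{R,max} = 0.6560×5.43 = 3.56 mol/dm³.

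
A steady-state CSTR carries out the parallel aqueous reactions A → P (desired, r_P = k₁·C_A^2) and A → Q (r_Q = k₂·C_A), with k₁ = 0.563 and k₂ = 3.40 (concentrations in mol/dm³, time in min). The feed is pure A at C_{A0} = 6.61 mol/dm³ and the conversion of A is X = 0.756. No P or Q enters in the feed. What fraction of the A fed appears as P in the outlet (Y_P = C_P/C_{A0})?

0.159

Exit C_A = C_{A0}(1−X) = 6.61×0.244 = 1.613 mol/dm³.
Rates in a CSTR are evaluated at the outlet concentration: r_P = 0.563×1.613^2 = 1.465, r_Q = 3.40×1.613 = 5.484.
Fraction of consumed A going to P: r_P/(r_P+r_Q) = 0.2108.
C_P = 0.2108·C_{A0}·X = 0.2108×6.61×0.756 = 1.05 mol/dm³; Y_P = C_P/C_{A0} = 0.159.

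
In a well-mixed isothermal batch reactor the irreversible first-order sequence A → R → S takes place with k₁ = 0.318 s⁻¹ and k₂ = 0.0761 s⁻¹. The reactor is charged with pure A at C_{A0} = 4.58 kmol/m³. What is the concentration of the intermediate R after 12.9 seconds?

2.16 kmol/m³

Solving the coupled first-order balances gives C_R(t) = [k₁/(k₂−k₁)]·C_{A0}·(e^(−k₁t) − e^(−k₂t)).
e^(−k₁t) = e^(−0.318×12.9) = e^(−4.102) = 0.01654; e^(−k₂t) = e^(−0.9817) = 0.3747.
C_R = 0.318×4.58/(0.0761−0.318) × (0.01654−0.3747) = (-6.021)×(-0.3581) = 2.156 kmol/m³.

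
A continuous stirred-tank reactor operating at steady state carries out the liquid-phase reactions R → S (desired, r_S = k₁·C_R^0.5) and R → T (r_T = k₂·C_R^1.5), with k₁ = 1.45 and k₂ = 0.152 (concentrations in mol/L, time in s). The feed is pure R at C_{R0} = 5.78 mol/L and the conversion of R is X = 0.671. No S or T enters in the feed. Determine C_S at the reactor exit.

Exit C_R = C_{R0}(1−X) = 5.78×0.329 = 1.902 mol/L.
Rates in a CSTR are evaluated at the outlet concentration: r_S = 1.45×1.902^0.5 = 2.000, r_T = 0.152×1.902^1.5 = 0.3986.
Fraction of consumed R going to S: r_S/(r_S+r_T) = 0.8338.
C_S = 0.8338·C_{R0}·X = 0.8338×5.78×0.671 = 3.23 mol/L.

3.23 mol/L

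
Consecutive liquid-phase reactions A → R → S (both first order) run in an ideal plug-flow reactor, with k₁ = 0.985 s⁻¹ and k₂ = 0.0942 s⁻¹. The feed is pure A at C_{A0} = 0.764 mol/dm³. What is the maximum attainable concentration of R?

Evaluating C_R at τ_opt = ln(k₂/k₁)/(k₂−k₁) gives C_{R,max}/C_{A0} = (k₁/k₂)^[k₂/(k₂−k₁)].
= (0.985/0.0942)^(0.0942/(0.0942−0.985)) = (10.46)^(-0.1057) = 0.7802.
C_{R,max} = 0.7802×0.764 = 0.596 mol/dm³.

0.596 mol/dm³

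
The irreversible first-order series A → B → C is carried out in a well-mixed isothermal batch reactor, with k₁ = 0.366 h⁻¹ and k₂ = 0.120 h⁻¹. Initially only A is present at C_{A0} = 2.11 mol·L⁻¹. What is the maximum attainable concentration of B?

1.22 mol·L⁻¹

For a first-order series the maximum intermediate yield is C_{B,max}/C_{A0} = (k₁/k₂)^[k₂/(k₂−k₁)].
= (0.366/0.120)^(0.120/(0.120−0.366)) = (3.050)^(-0.4878) = 0.5804.
C_{B,max} = 0.5804×2.11 = 1.22 mol·L⁻¹.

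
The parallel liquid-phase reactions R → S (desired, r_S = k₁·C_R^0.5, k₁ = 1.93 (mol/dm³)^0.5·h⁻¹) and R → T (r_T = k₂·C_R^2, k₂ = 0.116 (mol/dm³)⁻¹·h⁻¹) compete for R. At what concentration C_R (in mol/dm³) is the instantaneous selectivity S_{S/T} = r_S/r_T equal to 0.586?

S_{S/T} = (k₁/k₂)·C_R^-1.5 ⇒ C_R = (S·k₂/k₁)^(1/(-1.5)).
= (0.586×0.116/1.93)^(-0.6667) = (0.03522)^(-0.6667) = 9.31 mol/dm³.

9.31 mol/dm³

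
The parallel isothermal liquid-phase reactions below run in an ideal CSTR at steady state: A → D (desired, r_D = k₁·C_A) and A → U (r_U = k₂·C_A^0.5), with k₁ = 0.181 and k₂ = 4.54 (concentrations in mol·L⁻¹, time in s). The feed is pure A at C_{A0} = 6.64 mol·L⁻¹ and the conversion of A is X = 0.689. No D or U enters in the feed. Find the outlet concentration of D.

0.248 mol·L⁻¹

Exit C_A = C_{A0}(1−X) = 6.64×0.311 = 2.065 mol·L⁻¹.
A CSTR operates uniformly at the exit composition, giving r_D = 0.3738 and r_U = 6.524 (each k·C_A^n at C_A = 2.065).
Fraction of consumed A going to D: r_D/(r_D+r_U) = 0.05419.
C_D = 0.05419·C_{A0}·X = 0.05419×6.64×0.689 = 0.248 mol·L⁻¹.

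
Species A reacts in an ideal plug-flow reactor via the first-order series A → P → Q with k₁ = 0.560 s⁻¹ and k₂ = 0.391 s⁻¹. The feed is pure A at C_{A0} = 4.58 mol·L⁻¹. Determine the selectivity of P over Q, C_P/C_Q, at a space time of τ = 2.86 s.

1.08

The intermediate concentration in a first-order A→B→C sequence is C_P = k₁C_{A0}(e^(−k₁τ) − e^(−k₂τ))/(k₂−k₁).
e^(−k₁τ) = e^(−0.560×2.86) = e^(−1.602) = 0.2016; e^(−k₂τ) = e^(−1.118) = 0.3268.
C_P = 0.560×4.58/(0.391−0.560) × (0.2016−0.3268) = (-15.18)×(-0.1253) = 1.901 mol·L⁻¹.
C_A = C_{A0}e^(−k₁τ) = 0.9232 mol·L⁻¹, so C_Q = C_{A0}−C_A−C_P = 1.756 mol·L⁻¹; C_P/C_Q = 1.08.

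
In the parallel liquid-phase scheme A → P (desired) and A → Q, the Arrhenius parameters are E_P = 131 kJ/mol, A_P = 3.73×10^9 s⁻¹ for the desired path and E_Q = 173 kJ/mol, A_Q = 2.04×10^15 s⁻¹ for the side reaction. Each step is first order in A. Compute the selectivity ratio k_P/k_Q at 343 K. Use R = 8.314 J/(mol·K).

4.55

With equal orders, S_{P/Q} = k_P/k_Q = (A_P/A_Q)·exp[(E_Q−E_P)/(RT)].
(E_Q−E_P)/(RT) = (173−131)×10³/(8.314×343) = 42000/2852 = 14.73.
k_P/k_Q = (3.73×10^9/2.04×10^15)·exp(14.73) = 1.828×10^-6 × 2.491×10^6 = 4.55.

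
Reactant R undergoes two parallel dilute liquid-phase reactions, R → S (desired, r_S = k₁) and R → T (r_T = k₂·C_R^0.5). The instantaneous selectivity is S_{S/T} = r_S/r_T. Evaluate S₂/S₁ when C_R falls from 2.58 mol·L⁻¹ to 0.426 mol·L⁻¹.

S_{S/T} = (k₁/k₂)·C_R^-0.5, so S₂/S₁ = (C_{R,2}/C_{R,1})^-0.5.
= (0.426/2.58)^(-0.5) = (0.1651)^(-0.5) = 2.46.

2.46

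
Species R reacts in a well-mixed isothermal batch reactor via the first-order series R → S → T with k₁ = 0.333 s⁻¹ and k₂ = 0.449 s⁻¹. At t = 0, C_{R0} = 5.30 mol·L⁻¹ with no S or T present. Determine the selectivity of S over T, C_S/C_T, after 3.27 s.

The intermediate concentration in a first-order A→B→C sequence is C_S = k₁C_{R0}(e^(−k₁t) − e^(−k₂t))/(k₂−k₁).
e^(−k₁t) = e^(−0.333×3.27) = e^(−1.089) = 0.3366; e^(−k₂t) = e^(−1.468) = 0.2303.
C_S = 0.333×5.30/(0.449−0.333) × (0.3366−0.2303) = 15.21×0.1063 = 1.617 mol·L⁻¹.
C_R = C_{R0}e^(−k₁t) = 1.784 mol·L⁻¹, so C_T = C_{R0}−C_R−C_S = 1.900 mol·L⁻¹; C_S/C_T = 0.851.

0.851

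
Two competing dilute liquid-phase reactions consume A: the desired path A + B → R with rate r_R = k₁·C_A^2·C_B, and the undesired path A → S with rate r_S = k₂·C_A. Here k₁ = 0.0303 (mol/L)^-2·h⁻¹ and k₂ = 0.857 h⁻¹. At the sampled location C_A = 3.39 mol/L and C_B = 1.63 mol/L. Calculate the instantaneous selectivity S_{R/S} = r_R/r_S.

S_{R/S} = r_R/r_S = (k₁·C_A^2·C_B)/(k₂·C_A) = (k₁/k₂)·C_A·C_B.
= (0.0303×3.390^2×1.630) / (0.857×3.390) = 0.5676/2.905 = 0.195.

0.195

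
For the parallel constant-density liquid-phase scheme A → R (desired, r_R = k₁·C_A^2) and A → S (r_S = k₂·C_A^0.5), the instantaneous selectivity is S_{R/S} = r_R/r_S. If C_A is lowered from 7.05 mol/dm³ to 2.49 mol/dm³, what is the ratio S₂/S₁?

0.210

S_{R/S} = (k₁/k₂)·C_A^1.5, so S₂/S₁ = (C_{A,2}/C_{A,1})^1.5.
= (2.49/7.05)^1.5 = (0.3532)^1.5 = 0.210.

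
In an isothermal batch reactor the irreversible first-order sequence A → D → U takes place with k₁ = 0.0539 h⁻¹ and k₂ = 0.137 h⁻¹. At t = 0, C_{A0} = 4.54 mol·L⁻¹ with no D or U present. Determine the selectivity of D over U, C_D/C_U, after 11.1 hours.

0.912

Solving the coupled first-order balances gives C_D(t) = [k₁/(k₂−k₁)]·C_{A0}·(e^(−k₁t) − e^(−k₂t)).
e^(−k₁t) = e^(−0.0539×11.1) = e^(−0.5983) = 0.5498; e^(−k₂t) = e^(−1.521) = 0.2186.
C_D = 0.0539×4.54/(0.137−0.0539) × (0.5498−0.2186) = 2.945×0.3312 = 0.9753 mol·L⁻¹.
C_A = C_{A0}e^(−k₁t) = 2.496 mol·L⁻¹, so C_U = C_{A0}−C_A−C_D = 1.069 mol·L⁻¹; C_D/C_U = 0.912.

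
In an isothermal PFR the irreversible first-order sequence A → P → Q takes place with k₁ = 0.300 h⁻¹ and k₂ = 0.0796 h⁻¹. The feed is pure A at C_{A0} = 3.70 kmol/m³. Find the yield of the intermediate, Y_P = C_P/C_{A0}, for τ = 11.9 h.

For first-order series with pure A initially, C_P(τ) = k₁C_{A0}/(k₂−k₁)·(e^(−k₁τ) − e^(−k₂τ)).
e^(−k₁τ) = e^(−0.300×11.9) = e^(−3.570) = 0.02816; e^(−k₂τ) = e^(−0.9472) = 0.3878.
C_P = 0.300×3.70/(0.0796−0.300) × (0.02816−0.3878) = (-5.036)×(-0.3597) = 1.811 kmol/m³.
Y_P = C_P/C_{A0} = 1.811/3.70 = 0.490.

0.490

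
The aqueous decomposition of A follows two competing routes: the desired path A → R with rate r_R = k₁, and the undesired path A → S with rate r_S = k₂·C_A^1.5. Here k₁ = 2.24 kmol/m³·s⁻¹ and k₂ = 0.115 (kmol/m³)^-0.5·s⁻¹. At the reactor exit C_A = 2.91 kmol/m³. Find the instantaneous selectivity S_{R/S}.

3.92

S_{R/S} = r_R/r_S = (k₁)/(k₂·C_A^1.5) = (k₁/k₂)·C_A^-1.5.
= (2.24) / (0.115×2.910^1.5) = 2.240/0.5709 = 3.92.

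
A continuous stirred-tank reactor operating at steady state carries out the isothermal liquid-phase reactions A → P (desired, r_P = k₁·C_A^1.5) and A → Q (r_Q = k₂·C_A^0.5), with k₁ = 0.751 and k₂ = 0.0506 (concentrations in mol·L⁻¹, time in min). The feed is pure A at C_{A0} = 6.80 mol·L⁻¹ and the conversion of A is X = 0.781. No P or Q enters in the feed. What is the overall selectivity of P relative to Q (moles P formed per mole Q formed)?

22.1

Exit C_A = C_{A0}(1−X) = 6.80×0.219 = 1.489 mol·L⁻¹.
Rates in a CSTR are evaluated at the outlet concentration: r_P = 0.751×1.489^1.5 = 1.365, r_Q = 0.0506×1.489^0.5 = 0.06175.
Overall selectivity = C_P/C_Q = r_Pτ/(r_Qτ) = r_P/r_Q = 22.1.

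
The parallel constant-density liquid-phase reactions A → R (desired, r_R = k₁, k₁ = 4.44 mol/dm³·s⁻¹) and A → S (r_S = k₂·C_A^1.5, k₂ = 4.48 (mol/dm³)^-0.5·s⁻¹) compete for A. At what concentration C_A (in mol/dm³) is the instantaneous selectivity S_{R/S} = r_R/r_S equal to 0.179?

S_{R/S} = (k₁/k₂)·C_A^-1.5 ⇒ C_A = (S·k₂/k₁)^(1/(-1.5)).
= (0.179×4.48/4.44)^(-0.6667) = (0.1806)^(-0.6667) = 3.13 mol/dm³.

3.13 mol/dm³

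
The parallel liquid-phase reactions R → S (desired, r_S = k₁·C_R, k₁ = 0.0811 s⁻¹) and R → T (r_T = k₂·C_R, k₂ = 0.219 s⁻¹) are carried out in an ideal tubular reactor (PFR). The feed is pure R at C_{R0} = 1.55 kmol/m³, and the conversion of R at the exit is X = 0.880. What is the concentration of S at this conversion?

0.369 kmol/m³

C_R = C_{R0}(1−X) = 0.1860 kmol/m³.
Both paths are first order in R, so the instantaneous fraction to S is constant: dC_S/d(−C_R) = k₁/(k₁+k₂) = 0.2702.
C_S = 0.2702·(C_{R0}−C_R) = 0.2702×1.364 = 0.369 kmol/m³.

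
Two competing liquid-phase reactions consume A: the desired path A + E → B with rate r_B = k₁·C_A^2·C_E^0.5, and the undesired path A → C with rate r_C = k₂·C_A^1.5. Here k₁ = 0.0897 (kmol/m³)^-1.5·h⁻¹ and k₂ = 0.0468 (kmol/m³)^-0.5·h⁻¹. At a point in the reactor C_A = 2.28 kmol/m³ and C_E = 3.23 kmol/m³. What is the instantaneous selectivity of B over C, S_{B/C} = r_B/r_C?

S_{B/C} = r_B/r_C = (k₁·C_A^2·C_E^0.5)/(k₂·C_A^1.5) = (k₁/k₂)·C_A^0.5·C_E^0.5.
= (0.0897×2.280^2×3.230^0.5) / (0.0468×2.280^1.5) = 0.8380/0.1611 = 5.20.

5.20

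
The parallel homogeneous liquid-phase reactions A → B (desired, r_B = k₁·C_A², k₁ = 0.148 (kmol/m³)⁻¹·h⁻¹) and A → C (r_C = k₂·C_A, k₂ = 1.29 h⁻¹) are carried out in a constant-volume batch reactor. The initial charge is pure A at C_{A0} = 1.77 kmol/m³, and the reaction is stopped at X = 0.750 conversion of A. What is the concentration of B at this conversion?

0.148 kmol/m³

C_A = C_{A0}(1−X) = 0.4425 kmol/m³.
Along a PFR/batch, dC_C/dC_A = −r_C/(r_B+r_C) = −k₂/(k₂+k₁·C_A).
Integrating from C_{A0} to C_A: C_C = (1.29/0.148)·ln[(1.29+0.148·1.77)/(1.29+0.148·0.443)] = 8.716·ln(1.552/1.355) = 1.180 kmol/m³.
Then C_B = (C_{A0}−C_A) − C_C = 1.328 − 1.180 = 0.1477 kmol/m³.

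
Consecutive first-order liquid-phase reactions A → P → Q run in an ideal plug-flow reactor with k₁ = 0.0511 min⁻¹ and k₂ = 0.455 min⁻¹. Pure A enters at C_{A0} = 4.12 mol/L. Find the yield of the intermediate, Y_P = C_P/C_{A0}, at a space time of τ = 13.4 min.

The intermediate concentration in a first-order A→B→C sequence is C_P = k₁C_{A0}(e^(−k₁τ) − e^(−k₂τ))/(k₂−k₁).
e^(−k₁τ) = e^(−0.0511×13.4) = e^(−0.6847) = 0.5042; e^(−k₂τ) = e^(−6.097) = 0.002250.
C_P = 0.0511×4.12/(0.455−0.0511) × (0.5042−0.002250) = 0.5212×0.5020 = 0.2617 mol/L.
Y_P = C_P/C_{A0} = 0.2617/4.12 = 0.0635.

0.0635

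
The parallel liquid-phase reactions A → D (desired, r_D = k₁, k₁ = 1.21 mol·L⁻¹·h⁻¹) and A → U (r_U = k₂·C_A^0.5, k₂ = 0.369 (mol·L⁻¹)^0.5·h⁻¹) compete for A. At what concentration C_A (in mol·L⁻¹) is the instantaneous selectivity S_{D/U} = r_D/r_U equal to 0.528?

S_{D/U} = (k₁/k₂)·C_A^-0.5 ⇒ C_A = (S·k₂/k₁)^(-2).
= (0.528×0.369/1.21)^(-2) = (0.1610)^(-2) = 38.6 mol·L⁻¹.

38.6 mol·L⁻¹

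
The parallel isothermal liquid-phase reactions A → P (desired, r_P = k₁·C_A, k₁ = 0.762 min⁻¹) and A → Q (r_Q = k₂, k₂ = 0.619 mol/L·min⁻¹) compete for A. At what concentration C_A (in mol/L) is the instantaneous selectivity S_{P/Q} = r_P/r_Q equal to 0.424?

0.344 mol/L

S_{P/Q} = (k₁/k₂)·C_A ⇒ C_A = S·k₂/k₁.
= 0.424×0.619/0.762 = 0.344 mol/L.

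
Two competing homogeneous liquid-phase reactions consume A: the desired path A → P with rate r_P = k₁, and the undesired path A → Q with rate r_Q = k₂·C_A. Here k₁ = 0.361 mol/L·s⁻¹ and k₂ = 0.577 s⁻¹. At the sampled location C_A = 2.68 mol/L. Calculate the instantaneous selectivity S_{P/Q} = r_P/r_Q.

0.233

S_{P/Q} = r_P/r_Q = (k₁)/(k₂·C_A) = (k₁/k₂)·C_A⁻¹.
= (0.361) / (0.577×2.680) = 0.3610/1.546 = 0.233.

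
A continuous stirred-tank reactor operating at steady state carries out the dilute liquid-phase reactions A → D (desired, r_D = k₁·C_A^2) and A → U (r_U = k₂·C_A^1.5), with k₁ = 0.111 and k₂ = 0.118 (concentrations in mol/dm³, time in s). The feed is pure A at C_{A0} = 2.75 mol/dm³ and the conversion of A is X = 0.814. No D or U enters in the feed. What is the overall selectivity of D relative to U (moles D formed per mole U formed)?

Exit C_A = C_{A0}(1−X) = 2.75×0.186 = 0.5115 mol/dm³.
Rates in a CSTR are evaluated at the outlet concentration: r_D = 0.111×0.5115^2 = 0.02904, r_U = 0.118×0.5115^1.5 = 0.04317.
Overall selectivity = C_D/C_U = r_Dτ/(r_Uτ) = r_D/r_U = 0.673.

0.673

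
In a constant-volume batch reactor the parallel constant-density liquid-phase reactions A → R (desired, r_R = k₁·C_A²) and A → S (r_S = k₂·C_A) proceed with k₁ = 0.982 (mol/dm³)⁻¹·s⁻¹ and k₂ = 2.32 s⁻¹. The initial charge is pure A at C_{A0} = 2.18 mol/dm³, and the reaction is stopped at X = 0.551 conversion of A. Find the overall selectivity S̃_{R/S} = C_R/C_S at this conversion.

0.656

C_A = C_{A0}(1−X) = 0.9788 mol/dm³.
Along a PFR/batch, dC_S/dC_A = −r_S/(r_R+r_S) = −k₂/(k₂+k₁·C_A).
Integrating from C_{A0} to C_A: C_S = (2.32/0.982)·ln[(2.32+0.982·2.18)/(2.32+0.982·0.979)] = 2.363·ln(4.461/3.281) = 0.7256 mol/dm³.
Then C_R = (C_{A0}−C_A) − C_S = 1.201 − 0.7256 = 0.4756 mol/dm³.
S̃_{R/S} = C_R/C_S = 0.4756/0.7256 = 0.656.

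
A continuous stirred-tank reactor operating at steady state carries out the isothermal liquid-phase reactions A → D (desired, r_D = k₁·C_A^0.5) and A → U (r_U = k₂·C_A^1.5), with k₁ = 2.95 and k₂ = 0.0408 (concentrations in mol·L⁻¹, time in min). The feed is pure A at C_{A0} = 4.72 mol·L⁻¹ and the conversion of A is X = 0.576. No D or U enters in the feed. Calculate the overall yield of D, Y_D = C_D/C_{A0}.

Exit C_A = C_{A0}(1−X) = 4.72×0.424 = 2.001 mol·L⁻¹.
In a CSTR the entire volume is at exit conditions, so r_D = 2.95×2.001^0.5 = 4.173 and r_U = 0.0408×2.001^1.5 = 0.1155.
Fraction of consumed A going to D: r_D/(r_D+r_U) = 0.9731.
C_D = 0.9731·C_{A0}·X = 0.9731×4.72×0.576 = 2.65 mol·L⁻¹; Y_D = C_D/C_{A0} = 0.560.

0.560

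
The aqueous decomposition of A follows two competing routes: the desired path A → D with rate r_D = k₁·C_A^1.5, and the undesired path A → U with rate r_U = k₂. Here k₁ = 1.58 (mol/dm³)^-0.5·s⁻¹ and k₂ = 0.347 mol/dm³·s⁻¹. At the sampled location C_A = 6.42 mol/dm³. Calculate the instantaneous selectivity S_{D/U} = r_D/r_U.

S_{D/U} = r_D/r_U = (k₁·C_A^1.5)/(k₂) = (k₁/k₂)·C_A^1.5.
= (1.58×6.420^1.5) / (0.347) = 25.70/0.3470 = 74.1.
Since the desired path is higher order in A, keeping C_A high (PFR or concentrated feed) favours D.

74.1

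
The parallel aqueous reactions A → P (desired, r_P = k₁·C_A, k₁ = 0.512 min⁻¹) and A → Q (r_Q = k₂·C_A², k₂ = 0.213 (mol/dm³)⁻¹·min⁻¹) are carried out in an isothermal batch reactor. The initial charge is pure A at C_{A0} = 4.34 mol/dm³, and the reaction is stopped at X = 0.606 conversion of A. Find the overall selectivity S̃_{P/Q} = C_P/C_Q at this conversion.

0.824

C_A = C_{A0}(1−X) = 1.710 mol/dm³.
Along a PFR/batch, dC_P/dC_A = −r_P/(r_P+r_Q) = −k₁/(k₁+k₂·C_A).
Integrating from C_{A0} to C_A: C_P = (0.512/0.213)·ln[(0.512+0.213·4.34)/(0.512+0.213·1.71)] = 2.404·ln(1.436/0.8762) = 1.188 mol/dm³.
C_Q = (C_{A0}−C_A)−C_P = 1.442 mol/dm³; S̃_{P/Q} = 1.188/1.442 = 0.824.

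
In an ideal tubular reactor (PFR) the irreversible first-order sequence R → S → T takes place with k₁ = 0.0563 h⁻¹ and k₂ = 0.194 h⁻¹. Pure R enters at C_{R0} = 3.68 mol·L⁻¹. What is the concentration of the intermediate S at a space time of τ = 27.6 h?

0.311 mol·L⁻¹

Solving the coupled first-order balances gives C_S(τ) = [k₁/(k₂−k₁)]·C_{R0}·(e^(−k₁τ) − e^(−k₂τ)).
e^(−k₁τ) = e^(−0.0563×27.6) = e^(−1.554) = 0.2114; e^(−k₂τ) = e^(−5.354) = 0.004727.
C_S = 0.0563×3.68/(0.194−0.0563) × (0.2114−0.004727) = 1.505×0.2067 = 0.3110 mol·L⁻¹.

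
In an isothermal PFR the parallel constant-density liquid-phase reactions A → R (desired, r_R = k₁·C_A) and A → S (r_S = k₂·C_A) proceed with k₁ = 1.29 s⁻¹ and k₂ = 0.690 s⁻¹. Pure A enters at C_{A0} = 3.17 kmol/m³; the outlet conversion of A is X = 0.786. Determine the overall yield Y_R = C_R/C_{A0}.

0.512

C_A = C_{A0}(1−X) = 0.6784 kmol/m³.
Both paths are first order in A, so the instantaneous fraction to R is constant: dC_R/d(−C_A) = k₁/(k₁+k₂) = 0.6515.
C_R = 0.6515·(C_{A0}−C_A) = 0.6515×2.492 = 1.62 kmol/m³.
Y_R = C_R/C_{A0} = 1.623/3.17 = 0.512.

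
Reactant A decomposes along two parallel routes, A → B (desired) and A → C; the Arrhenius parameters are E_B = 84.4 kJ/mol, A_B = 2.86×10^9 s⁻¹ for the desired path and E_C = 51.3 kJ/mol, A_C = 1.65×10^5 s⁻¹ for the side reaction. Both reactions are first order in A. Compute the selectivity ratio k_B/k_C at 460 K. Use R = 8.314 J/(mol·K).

3.02

With equal orders, S_{B/C} = k_B/k_C = (A_B/A_C)·exp[(E_C−E_B)/(RT)].
(E_C−E_B)/(RT) = (51.3−84.4)×10³/(8.314×460) = -33100/3824 = -8.655.
k_B/k_C = (2.86×10^9/1.65×10^5)·exp(-8.655) = 17333 × 1.743×10^-4 = 3.02.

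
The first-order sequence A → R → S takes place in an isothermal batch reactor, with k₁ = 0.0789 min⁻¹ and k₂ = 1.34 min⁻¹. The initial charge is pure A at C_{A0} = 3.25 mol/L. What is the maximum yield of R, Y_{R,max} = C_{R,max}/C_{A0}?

For a first-order series the maximum intermediate yield is C_{R,max}/C_{A0} = (k₁/k₂)^[k₂/(k₂−k₁)].
= (0.0789/1.34)^(1.34/(1.34−0.0789)) = (0.05888)^(1.063) = 0.04932.

0.0493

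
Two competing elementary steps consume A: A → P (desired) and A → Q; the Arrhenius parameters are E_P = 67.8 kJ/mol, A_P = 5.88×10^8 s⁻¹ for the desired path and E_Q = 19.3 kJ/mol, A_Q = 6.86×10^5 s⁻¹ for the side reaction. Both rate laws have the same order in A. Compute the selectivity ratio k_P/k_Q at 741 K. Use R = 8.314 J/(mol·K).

0.327

k_P/k_Q = (A_P/A_Q)·exp[−(E_P−E_Q)/(RT)] = (A_P/A_Q)·exp[(E_Q−E_P)/(RT)].
(E_Q−E_P)/(RT) = (19.3−67.8)×10³/(8.314×741) = -48500/6161 = -7.873.
k_P/k_Q = (5.88×10^8/6.86×10^5)·exp(-7.873) = 857.1 × 3.811×10^-4 = 0.327.
Since E_P > E_Q, raising the temperature improves selectivity toward P.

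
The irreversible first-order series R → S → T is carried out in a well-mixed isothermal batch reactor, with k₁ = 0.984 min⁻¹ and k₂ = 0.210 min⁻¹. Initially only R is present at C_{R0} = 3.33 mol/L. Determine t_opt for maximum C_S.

2.00 min

The intermediate peaks when r₁ = r₂, i.e. k₁e^(−k₁t) = k₂e^(−k₂t), giving t_opt = ln(k₂/k₁)/(k₂−k₁).
= ln(0.210/0.984)/(0.210−0.984) = ln(0.2134)/-0.7740 = -1.545/-0.7740 = 2.00 min.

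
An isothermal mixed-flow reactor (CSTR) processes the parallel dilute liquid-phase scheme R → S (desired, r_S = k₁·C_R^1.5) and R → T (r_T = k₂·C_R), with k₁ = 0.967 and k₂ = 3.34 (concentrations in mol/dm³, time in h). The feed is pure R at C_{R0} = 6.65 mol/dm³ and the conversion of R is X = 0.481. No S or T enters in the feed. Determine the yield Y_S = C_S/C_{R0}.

0.168

Exit C_R = C_{R0}(1−X) = 6.65×0.519 = 3.451 mol/dm³.
In a CSTR the entire volume is at exit conditions, so r_S = 0.967×3.451^1.5 = 6.200 and r_T = 3.34×3.451 = 11.53.
Fraction of consumed R going to S: r_S/(r_S+r_T) = 0.3497.
C_S = 0.3497·C_{R0}·X = 0.3497×6.65×0.481 = 1.12 mol/dm³; Y_S = C_S/C_{R0} = 0.168.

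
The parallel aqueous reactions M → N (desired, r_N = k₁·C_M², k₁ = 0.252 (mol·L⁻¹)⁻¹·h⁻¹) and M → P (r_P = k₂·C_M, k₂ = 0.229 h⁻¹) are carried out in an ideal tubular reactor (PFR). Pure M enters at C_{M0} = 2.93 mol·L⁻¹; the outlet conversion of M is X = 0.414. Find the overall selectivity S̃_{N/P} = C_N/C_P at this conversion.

2.51

C_M = C_{M0}(1−X) = 1.717 mol·L⁻¹.
Along a PFR/batch, dC_P/dC_M = −r_P/(r_N+r_P) = −k₂/(k₂+k₁·C_M).
Integrating from C_{M0} to C_M: C_P = (0.229/0.252)·ln[(0.229+0.252·2.93)/(0.229+0.252·1.72)] = 0.9087·ln(0.9674/0.6617) = 0.3451 mol·L⁻¹.
Then C_N = (C_{M0}−C_M) − C_P = 1.213 − 0.3451 = 0.8679 mol·L⁻¹.
S̃_{N/P} = C_N/C_P = 0.8679/0.3451 = 2.51.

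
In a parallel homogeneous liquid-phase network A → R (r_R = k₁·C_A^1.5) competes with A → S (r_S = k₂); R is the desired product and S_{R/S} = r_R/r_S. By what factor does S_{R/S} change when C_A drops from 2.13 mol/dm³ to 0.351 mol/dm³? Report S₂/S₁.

S_{R/S} = (k₁/k₂)·C_A^1.5, so S₂/S₁ = (C_{A,2}/C_{A,1})^1.5.
= (0.351/2.13)^1.5 = (0.1648)^1.5 = 0.0669.
Selectivity toward R falls as C_A falls — high-concentration operation is favoured.

0.0669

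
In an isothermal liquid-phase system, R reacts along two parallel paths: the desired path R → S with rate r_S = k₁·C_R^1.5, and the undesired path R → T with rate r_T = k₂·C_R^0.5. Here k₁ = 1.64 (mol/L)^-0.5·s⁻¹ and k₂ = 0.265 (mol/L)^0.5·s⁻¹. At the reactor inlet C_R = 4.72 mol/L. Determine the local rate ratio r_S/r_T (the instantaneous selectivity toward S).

29.2

S_{S/T} = r_S/r_T = (k₁·C_R^1.5)/(k₂·C_R^0.5) = (k₁/k₂)·C_R.
= (1.64×4.720^1.5) / (0.265×4.720^0.5) = 16.82/0.5757 = 29.2.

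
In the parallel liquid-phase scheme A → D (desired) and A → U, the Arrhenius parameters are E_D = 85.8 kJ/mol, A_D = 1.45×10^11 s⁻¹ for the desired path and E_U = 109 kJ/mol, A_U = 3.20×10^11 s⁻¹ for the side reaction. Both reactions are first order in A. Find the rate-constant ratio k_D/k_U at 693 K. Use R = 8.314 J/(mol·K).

25.4

k_D/k_U = (A_D/A_U)·exp[−(E_D−E_U)/(RT)] = (A_D/A_U)·exp[(E_U−E_D)/(RT)].
(E_U−E_D)/(RT) = (109−85.8)×10³/(8.314×693) = 23200/5762 = 4.027.
k_D/k_U = (1.45×10^11/3.20×10^11)·exp(4.027) = 0.4531 × 56.07 = 25.4.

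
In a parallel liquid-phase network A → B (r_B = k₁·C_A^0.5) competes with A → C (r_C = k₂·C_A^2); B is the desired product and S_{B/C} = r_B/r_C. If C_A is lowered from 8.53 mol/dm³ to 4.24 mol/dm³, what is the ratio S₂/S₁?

2.85

S_{B/C} = (k₁/k₂)·C_A^-1.5, so S₂/S₁ = (C_{A,2}/C_{A,1})^-1.5.
= (4.24/8.53)^(-1.5) = (0.4971)^(-1.5) = 2.85.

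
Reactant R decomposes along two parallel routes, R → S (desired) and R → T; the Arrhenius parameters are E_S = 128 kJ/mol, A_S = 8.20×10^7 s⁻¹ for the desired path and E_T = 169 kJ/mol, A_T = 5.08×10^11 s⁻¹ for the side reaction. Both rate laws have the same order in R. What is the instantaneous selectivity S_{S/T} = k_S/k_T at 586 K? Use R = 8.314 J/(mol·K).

With equal orders, S_{S/T} = k_S/k_T = (A_S/A_T)·exp[(E_T−E_S)/(RT)].
(E_T−E_S)/(RT) = (169−128)×10³/(8.314×586) = 41000/4872 = 8.415.
k_S/k_T = (8.20×10^7/5.08×10^11)·exp(8.415) = 1.614×10^-4 × 4516 = 0.729.
Since E_S < E_T, lowering the temperature improves selectivity toward S.

0.729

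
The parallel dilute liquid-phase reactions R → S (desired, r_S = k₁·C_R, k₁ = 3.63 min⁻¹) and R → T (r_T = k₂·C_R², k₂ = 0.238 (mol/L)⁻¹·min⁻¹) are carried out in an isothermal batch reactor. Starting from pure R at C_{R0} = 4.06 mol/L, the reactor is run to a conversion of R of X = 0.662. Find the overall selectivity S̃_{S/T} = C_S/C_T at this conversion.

C_R = C_{R0}(1−X) = 1.372 mol/L.
Along a PFR/batch, dC_S/dC_R = −r_S/(r_S+r_T) = −k₁/(k₁+k₂·C_R).
Integrating from C_{R0} to C_R: C_S = (3.63/0.238)·ln[(3.63+0.238·4.06)/(3.63+0.238·1.37)] = 15.25·ln(4.596/3.957) = 2.286 mol/L.
C_T = (C_{R0}−C_R)−C_S = 0.4020 mol/L; S̃_{S/T} = 2.286/0.4020 = 5.69.

5.69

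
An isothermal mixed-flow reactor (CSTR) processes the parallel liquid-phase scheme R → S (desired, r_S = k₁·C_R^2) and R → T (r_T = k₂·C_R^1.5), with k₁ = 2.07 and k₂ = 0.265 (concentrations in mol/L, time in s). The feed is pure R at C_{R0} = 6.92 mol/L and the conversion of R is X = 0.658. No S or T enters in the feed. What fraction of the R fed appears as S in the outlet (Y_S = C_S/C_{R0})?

0.607

Exit C_R = C_{R0}(1−X) = 6.92×0.342 = 2.367 mol/L.
In a CSTR the entire volume is at exit conditions, so r_S = 2.07×2.367^2 = 11.59 and r_T = 0.265×2.367^1.5 = 0.9648.
Fraction of consumed R going to S: r_S/(r_S+r_T) = 0.9232.
C_S = 0.9232·C_{R0}·X = 0.9232×6.92×0.658 = 4.20 mol/L; Y_S = C_S/C_{R0} = 0.607.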